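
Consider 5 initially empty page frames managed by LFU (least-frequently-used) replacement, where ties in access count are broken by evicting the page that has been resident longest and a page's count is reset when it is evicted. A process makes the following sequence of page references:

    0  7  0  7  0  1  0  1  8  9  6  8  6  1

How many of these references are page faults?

7

0: miss, frames (0)
7: miss, frames (0 7)
0: hit
7: hit
0: hit
1: miss, frames (0 7 1)
0: hit
1: hit
8: miss, frames (0 7 1 8)
9: miss, frames (0 7 1 8 9)
6: miss, evict 8, frames (0 7 1 9 6)
8: miss, evict 9, frames (0 7 1 6 8)
6: hit
1: hit
Page faults: 7.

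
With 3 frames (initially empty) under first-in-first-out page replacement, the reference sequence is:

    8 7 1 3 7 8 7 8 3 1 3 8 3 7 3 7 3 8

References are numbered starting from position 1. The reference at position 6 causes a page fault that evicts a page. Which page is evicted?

7

pos 1: 8 → fault, frames (8)
pos 2: 7 → fault, frames (8 7)
pos 3: 1 → fault, frames (8 7 1)
pos 4: 3 → fault, evict 8, frames (7 1 3)
pos 5: 7 → hit
pos 6: 8 → fault, evict 7, frames (1 3 8)
At position 6, page 7 is evicted.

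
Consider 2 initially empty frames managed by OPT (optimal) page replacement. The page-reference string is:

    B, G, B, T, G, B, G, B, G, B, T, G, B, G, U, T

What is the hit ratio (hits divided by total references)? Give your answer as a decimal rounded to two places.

0.50

B: miss, frames [B]
G: miss, frames [B, G]
B: hit
T: miss, evict B, frames [G, T]
G: hit
B: miss, evict T, frames [G, B]
G: hit
B: hit
G: hit
B: hit
T: miss, evict B, frames [G, T]
G: hit
B: miss, evict T, frames [G, B]
G: hit
U: miss, evict B, frames [G, U]
T: miss, evict U, frames [G, T]
Hits: 8 of 16 references → 8/16 = 0.5000.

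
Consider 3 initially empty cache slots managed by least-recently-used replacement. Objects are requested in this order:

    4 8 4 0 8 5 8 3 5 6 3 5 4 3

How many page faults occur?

7

4 → miss, frames [4]
8 → miss, frames [4, 8]
4 → hit
0 → miss, frames [8, 4, 0]
8 → hit
5 → miss, evict 4, frames [0, 8, 5]
8 → hit
3 → miss, evict 0, frames [5, 8, 3]
5 → hit
6 → miss, evict 8, frames [3, 5, 6]
3 → hit
5 → hit
4 → miss, evict 6, frames [3, 5, 4]
3 → hit
Page faults: 7.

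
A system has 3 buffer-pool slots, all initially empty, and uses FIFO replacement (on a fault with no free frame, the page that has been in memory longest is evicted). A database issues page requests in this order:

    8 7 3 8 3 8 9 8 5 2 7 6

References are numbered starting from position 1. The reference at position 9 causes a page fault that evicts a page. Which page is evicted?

pos 1: 8 -> fault, frames [8]
pos 2: 7 -> fault, frames [8, 7]
pos 3: 3 -> fault, frames [8, 7, 3]
pos 4: 8 -> hit
pos 5: 3 -> hit
pos 6: 8 -> hit
pos 7: 9 -> fault, evict 8, frames [7, 3, 9]
pos 8: 8 -> fault, evict 7, frames [3, 9, 8]
pos 9: 5 -> fault, evict 3, frames [9, 8, 5]
At position 9, page 3 is evicted.

3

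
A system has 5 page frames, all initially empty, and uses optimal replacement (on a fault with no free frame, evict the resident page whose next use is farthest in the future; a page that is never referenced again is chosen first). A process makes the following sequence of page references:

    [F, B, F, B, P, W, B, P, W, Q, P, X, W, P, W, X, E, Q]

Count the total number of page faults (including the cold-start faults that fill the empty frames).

7

F -> fault, frames {F}
B -> fault, frames {F,B}
F -> hit
B -> hit
P -> fault, frames {F,B,P}
W -> fault, frames {F,B,P,W}
B -> hit
P -> hit
W -> hit
Q -> fault, frames {F,B,P,W,Q}
P -> hit
X -> fault, evict B, frames {F,P,W,Q,X}
W -> hit
P -> hit
W -> hit
X -> hit
E -> fault, evict X, frames {F,P,W,Q,E}
Q -> hit
Page faults: 7.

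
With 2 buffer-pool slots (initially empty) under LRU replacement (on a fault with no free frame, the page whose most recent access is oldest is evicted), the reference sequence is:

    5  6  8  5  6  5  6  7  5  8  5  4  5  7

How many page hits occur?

5: miss, frames [5]
6: miss, frames [5, 6]
8: miss, evict 5, frames [6, 8]
5: miss, evict 6, frames [8, 5]
6: miss, evict 8, frames [5, 6]
5: hit
6: hit
7: miss, evict 5, frames [6, 7]
5: miss, evict 6, frames [7, 5]
8: miss, evict 7, frames [5, 8]
5: hit
4: miss, evict 8, frames [5, 4]
5: hit
7: miss, evict 4, frames [5, 7]
Hits: 4.

4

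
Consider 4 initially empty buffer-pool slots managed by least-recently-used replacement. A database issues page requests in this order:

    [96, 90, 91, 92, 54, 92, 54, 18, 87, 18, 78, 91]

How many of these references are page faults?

9

96 → fault, frames {96}
90 → fault, frames {96,90}
91 → fault, frames {96,90,91}
92 → fault, frames {96,90,91,92}
54 → fault, evict 96, frames {90,91,92,54}
92 → hit
54 → hit
18 → fault, evict 90, frames {91,92,54,18}
87 → fault, evict 91, frames {92,54,18,87}
18 → hit
78 → fault, evict 92, frames {54,87,18,78}
91 → fault, evict 54, frames {87,18,78,91}
Page faults: 9.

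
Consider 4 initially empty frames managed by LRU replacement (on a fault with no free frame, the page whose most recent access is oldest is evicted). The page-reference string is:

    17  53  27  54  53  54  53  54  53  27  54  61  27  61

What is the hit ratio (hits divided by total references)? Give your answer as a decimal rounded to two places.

17 → miss, frames {17}
53 → miss, frames {17,53}
27 → miss, frames {17,53,27}
54 → miss, frames {17,53,27,54}
53 → hit
54 → hit
53 → hit
54 → hit
53 → hit
27 → hit
54 → hit
61 → miss, evict 17, frames {53,27,54,61}
27 → hit
61 → hit
Hits: 9 of 14 references → 9/14 = 0.6429.

0.64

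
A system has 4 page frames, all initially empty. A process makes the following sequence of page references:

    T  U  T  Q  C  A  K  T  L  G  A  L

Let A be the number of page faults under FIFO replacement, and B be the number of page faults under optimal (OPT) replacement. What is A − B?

Under FIFO: F F . F F F F F F F F . → 10 faults.
Under OPT: F F . F F F F . F F . . → 8 faults.
A − B = 10 − 8 = 2.

2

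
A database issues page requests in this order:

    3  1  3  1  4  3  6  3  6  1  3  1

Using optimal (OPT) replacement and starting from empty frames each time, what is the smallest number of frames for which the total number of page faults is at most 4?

f=1: 12 faults
f=2: 5 faults
f=3: 4 faults
f=4: 4 faults
Smallest f with faults ≤ 4 is 3.

3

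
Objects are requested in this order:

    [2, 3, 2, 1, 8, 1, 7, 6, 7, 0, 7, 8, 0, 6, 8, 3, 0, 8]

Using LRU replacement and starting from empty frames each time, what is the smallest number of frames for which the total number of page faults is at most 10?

4

f=1: 18 faults
f=2: 14 faults
f=3: 11 faults
f=4: 9 faults
f=5: 8 faults
f=6: 8 faults
f=7: 7 faults
Smallest f with faults ≤ 10 is 4.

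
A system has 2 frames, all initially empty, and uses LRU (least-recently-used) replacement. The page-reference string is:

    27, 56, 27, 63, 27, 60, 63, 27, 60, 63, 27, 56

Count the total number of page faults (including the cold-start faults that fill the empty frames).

10

27 -> miss, frames {27}
56 -> miss, frames {27,56}
27 -> hit
63 -> miss, evict 56, frames {27,63}
27 -> hit
60 -> miss, evict 63, frames {27,60}
63 -> miss, evict 27, frames {60,63}
27 -> miss, evict 60, frames {63,27}
60 -> miss, evict 63, frames {27,60}
63 -> miss, evict 27, frames {60,63}
27 -> miss, evict 60, frames {63,27}
56 -> miss, evict 63, frames {27,56}
Page faults: 10.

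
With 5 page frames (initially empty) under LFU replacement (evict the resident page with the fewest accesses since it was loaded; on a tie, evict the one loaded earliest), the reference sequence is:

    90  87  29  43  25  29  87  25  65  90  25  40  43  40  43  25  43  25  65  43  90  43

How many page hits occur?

11

90 -> miss, frames {90}
87 -> miss, frames {90,87}
29 -> miss, frames {90,87,29}
43 -> miss, frames {90,87,29,43}
25 -> miss, frames {90,87,29,43,25}
29 -> hit
87 -> hit
25 -> hit
65 -> miss, evict 90, frames {87,29,43,25,65}
90 -> miss, evict 43, frames {87,29,25,65,90}
25 -> hit
40 -> miss, evict 65, frames {87,29,25,90,40}
43 -> miss, evict 90, frames {87,29,25,40,43}
40 -> hit
43 -> hit
25 -> hit
43 -> hit
25 -> hit
65 -> miss, evict 87, frames {29,25,40,43,65}
43 -> hit
90 -> miss, evict 65, frames {29,25,40,43,90}
43 -> hit
Hits: 11.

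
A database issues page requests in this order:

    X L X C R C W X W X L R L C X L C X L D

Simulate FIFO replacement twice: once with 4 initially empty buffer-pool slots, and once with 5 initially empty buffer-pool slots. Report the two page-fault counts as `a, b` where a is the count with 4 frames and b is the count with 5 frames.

4 frames: F F . F F . F F . . F . . F . . . . . F → 9 faults.
5 frames: F F . F F . F . . . . . . . . . . . . F → 6 faults.
6 < 9: adding a frame reduced faults, as is typical.

9, 6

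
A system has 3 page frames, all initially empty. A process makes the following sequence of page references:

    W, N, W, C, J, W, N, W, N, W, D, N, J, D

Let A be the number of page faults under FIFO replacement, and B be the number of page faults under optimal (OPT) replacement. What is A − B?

Under FIFO: F F . F F F F . . . F . F . → 8 faults.
Under OPT: F F . F F . . . . . F . . . → 5 faults.
A − B = 8 − 5 = 3.

3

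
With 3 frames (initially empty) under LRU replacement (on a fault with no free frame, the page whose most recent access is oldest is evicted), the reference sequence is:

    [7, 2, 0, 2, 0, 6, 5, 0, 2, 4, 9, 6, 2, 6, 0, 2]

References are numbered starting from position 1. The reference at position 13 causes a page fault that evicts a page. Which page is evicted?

pos 1: 7 -> miss, frames (7)
pos 2: 2 -> miss, frames (7 2)
pos 3: 0 -> miss, frames (7 2 0)
pos 4: 2 -> hit
pos 5: 0 -> hit
pos 6: 6 -> miss, evict 7, frames (2 0 6)
pos 7: 5 -> miss, evict 2, frames (0 6 5)
pos 8: 0 -> hit
pos 9: 2 -> miss, evict 6, frames (5 0 2)
pos 10: 4 -> miss, evict 5, frames (0 2 4)
pos 11: 9 -> miss, evict 0, frames (2 4 9)
pos 12: 6 -> miss, evict 2, frames (4 9 6)
pos 13: 2 -> miss, evict 4, frames (9 6 2)
At position 13, page 4 is evicted.

4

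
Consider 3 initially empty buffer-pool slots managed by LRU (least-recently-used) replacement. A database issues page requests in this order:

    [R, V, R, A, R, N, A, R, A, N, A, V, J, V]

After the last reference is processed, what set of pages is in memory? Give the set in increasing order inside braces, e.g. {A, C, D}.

R → fault, frames [R]
V → fault, frames [R, V]
R → hit
A → fault, frames [V, R, A]
R → hit
N → fault, evict V, frames [A, R, N]
A → hit
R → hit
A → hit
N → hit
A → hit
V → fault, evict R, frames [N, A, V]
J → fault, evict N, frames [A, V, J]
V → hit

{A, J, V}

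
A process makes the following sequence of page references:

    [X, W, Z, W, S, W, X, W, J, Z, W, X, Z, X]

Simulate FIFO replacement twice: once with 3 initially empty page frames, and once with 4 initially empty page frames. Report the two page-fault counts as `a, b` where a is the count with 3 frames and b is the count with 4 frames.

9, 6

3 frames: F F F . F . F F F F . F . . → 9 faults.
4 frames: F F F . F . . . F . . F . . → 6 faults.
6 < 9: adding a frame reduced faults, as is typical.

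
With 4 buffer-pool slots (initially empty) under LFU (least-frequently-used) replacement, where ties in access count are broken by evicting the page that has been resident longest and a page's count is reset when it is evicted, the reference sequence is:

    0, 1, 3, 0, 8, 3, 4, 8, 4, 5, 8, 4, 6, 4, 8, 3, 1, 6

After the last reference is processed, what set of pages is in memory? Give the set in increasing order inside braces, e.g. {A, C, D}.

{3, 4, 6, 8}

0 -> fault, frames (0)
1 -> fault, frames (0 1)
3 -> fault, frames (0 1 3)
0 -> hit
8 -> fault, frames (0 1 3 8)
3 -> hit
4 -> fault, evict 1, frames (0 3 8 4)
8 -> hit
4 -> hit
5 -> fault, evict 0, frames (3 8 4 5)
8 -> hit
4 -> hit
6 -> fault, evict 5, frames (3 8 4 6)
4 -> hit
8 -> hit
3 -> hit
1 -> fault, evict 6, frames (3 8 4 1)
6 -> fault, evict 1, frames (3 8 4 6)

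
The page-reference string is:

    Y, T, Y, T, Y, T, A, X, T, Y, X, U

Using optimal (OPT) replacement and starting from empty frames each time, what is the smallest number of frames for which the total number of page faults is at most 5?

3

f=1: 12 faults
f=2: 6 faults
f=3: 5 faults
f=4: 5 faults
f=5: 5 faults
Smallest f with faults ≤ 5 is 3.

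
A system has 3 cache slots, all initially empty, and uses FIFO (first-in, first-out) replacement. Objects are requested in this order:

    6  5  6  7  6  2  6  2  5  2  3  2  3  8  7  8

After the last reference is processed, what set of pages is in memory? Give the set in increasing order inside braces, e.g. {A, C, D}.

6 -> miss, frames {6}
5 -> miss, frames {6,5}
6 -> hit
7 -> miss, frames {6,5,7}
6 -> hit
2 -> miss, evict 6, frames {5,7,2}
6 -> miss, evict 5, frames {7,2,6}
2 -> hit
5 -> miss, evict 7, frames {2,6,5}
2 -> hit
3 -> miss, evict 2, frames {6,5,3}
2 -> miss, evict 6, frames {5,3,2}
3 -> hit
8 -> miss, evict 5, frames {3,2,8}
7 -> miss, evict 3, frames {2,8,7}
8 -> hit

{2, 7, 8}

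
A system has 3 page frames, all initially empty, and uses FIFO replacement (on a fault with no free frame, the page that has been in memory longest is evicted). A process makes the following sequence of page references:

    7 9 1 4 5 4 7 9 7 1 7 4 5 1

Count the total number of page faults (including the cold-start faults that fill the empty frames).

10

7 → miss, frames (7)
9 → miss, frames (7 9)
1 → miss, frames (7 9 1)
4 → miss, evict 7, frames (9 1 4)
5 → miss, evict 9, frames (1 4 5)
4 → hit
7 → miss, evict 1, frames (4 5 7)
9 → miss, evict 4, frames (5 7 9)
7 → hit
1 → miss, evict 5, frames (7 9 1)
7 → hit
4 → miss, evict 7, frames (9 1 4)
5 → miss, evict 9, frames (1 4 5)
1 → hit
Page faults: 10.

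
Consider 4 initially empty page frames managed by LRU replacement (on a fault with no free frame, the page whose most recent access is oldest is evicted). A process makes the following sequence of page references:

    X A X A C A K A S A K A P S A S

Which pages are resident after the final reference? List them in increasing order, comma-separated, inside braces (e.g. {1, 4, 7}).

{A, K, P, S}

X → miss, frames {X}
A → miss, frames {X,A}
X → hit
A → hit
C → miss, frames {X,A,C}
A → hit
K → miss, frames {X,C,A,K}
A → hit
S → miss, evict X, frames {C,K,A,S}
A → hit
K → hit
A → hit
P → miss, evict C, frames {S,K,A,P}
S → hit
A → hit
S → hit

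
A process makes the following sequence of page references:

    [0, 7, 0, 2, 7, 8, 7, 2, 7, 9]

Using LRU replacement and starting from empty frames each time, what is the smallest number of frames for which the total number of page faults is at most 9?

f=1: 10 faults
f=2: 7 faults
f=3: 5 faults
f=4: 5 faults
f=5: 5 faults
Smallest f with faults ≤ 9 is 2.

2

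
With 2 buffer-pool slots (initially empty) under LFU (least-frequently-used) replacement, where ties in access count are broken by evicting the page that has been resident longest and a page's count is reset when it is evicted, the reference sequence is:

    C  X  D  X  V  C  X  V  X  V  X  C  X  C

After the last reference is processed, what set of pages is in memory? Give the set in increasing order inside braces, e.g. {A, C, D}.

{C, X}

C → fault, frames {C}
X → fault, frames {C,X}
D → fault, evict C, frames {X,D}
X → hit
V → fault, evict D, frames {X,V}
C → fault, evict V, frames {X,C}
X → hit
V → fault, evict C, frames {X,V}
X → hit
V → hit
X → hit
C → fault, evict V, frames {X,C}
X → hit
C → hit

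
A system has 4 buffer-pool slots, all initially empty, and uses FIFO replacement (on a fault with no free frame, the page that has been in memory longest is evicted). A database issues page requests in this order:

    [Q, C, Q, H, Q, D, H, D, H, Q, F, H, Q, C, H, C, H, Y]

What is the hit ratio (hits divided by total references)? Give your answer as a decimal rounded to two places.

Q -> miss, frames (Q)
C -> miss, frames (Q C)
Q -> hit
H -> miss, frames (Q C H)
Q -> hit
D -> miss, frames (Q C H D)
H -> hit
D -> hit
H -> hit
Q -> hit
F -> miss, evict Q, frames (C H D F)
H -> hit
Q -> miss, evict C, frames (H D F Q)
C -> miss, evict H, frames (D F Q C)
H -> miss, evict D, frames (F Q C H)
C -> hit
H -> hit
Y -> miss, evict F, frames (Q C H Y)
Hits: 9 of 18 references → 9/18 = 0.5000.

0.50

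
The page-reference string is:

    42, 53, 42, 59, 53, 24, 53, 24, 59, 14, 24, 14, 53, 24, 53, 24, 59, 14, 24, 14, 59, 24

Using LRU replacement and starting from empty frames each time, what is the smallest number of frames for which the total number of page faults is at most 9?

f=1: 22 faults
f=2: 15 faults
f=3: 8 faults
f=4: 5 faults
f=5: 5 faults
Smallest f with faults ≤ 9 is 3.

3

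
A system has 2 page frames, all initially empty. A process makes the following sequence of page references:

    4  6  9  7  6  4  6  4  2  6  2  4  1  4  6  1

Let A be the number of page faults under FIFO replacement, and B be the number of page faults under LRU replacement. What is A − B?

-1

Under FIFO: F F F F F F . . F F . F F . F . → 11 faults.
Under LRU: F F F F F F . . F F . F F . F F → 12 faults.
A − B = 11 − 12 = -1.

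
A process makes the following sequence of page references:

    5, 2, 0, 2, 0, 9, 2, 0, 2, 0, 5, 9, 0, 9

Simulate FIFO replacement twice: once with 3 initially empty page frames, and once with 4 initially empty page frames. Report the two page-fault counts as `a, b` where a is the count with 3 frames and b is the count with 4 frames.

5, 4

3 frames: F F F . . F . . . . F . . . → 5 faults.
4 frames: F F F . . F . . . . . . . . → 4 faults.
4 < 5: adding a frame reduced faults, as is typical.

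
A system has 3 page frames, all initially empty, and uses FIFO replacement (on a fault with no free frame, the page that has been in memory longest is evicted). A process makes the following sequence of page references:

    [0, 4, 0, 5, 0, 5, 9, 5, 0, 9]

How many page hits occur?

5

0 -> fault, frames (0)
4 -> fault, frames (0 4)
0 -> hit
5 -> fault, frames (0 4 5)
0 -> hit
5 -> hit
9 -> fault, evict 0, frames (4 5 9)
5 -> hit
0 -> fault, evict 4, frames (5 9 0)
9 -> hit
Hits: 5.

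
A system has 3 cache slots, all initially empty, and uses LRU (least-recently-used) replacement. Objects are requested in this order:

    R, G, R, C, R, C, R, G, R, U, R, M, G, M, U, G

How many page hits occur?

R -> fault, frames [R]
G -> fault, frames [R, G]
R -> hit
C -> fault, frames [G, R, C]
R -> hit
C -> hit
R -> hit
G -> hit
R -> hit
U -> fault, evict C, frames [G, R, U]
R -> hit
M -> fault, evict G, frames [U, R, M]
G -> fault, evict U, frames [R, M, G]
M -> hit
U -> fault, evict R, frames [G, M, U]
G -> hit
Hits: 9.

9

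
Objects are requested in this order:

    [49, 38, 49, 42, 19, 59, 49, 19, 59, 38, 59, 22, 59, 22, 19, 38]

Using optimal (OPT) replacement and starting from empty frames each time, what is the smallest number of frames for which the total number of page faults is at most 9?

3

f=1: 16 faults
f=2: 10 faults
f=3: 8 faults
f=4: 6 faults
f=5: 6 faults
f=6: 6 faults
Smallest f with faults ≤ 9 is 3.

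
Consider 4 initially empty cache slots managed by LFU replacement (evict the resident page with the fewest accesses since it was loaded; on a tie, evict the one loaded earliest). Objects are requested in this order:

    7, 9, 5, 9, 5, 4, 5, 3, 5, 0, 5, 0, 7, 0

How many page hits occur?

7

7 -> fault, frames (7)
9 -> fault, frames (7 9)
5 -> fault, frames (7 9 5)
9 -> hit
5 -> hit
4 -> fault, frames (7 9 5 4)
5 -> hit
3 -> fault, evict 7, frames (9 5 4 3)
5 -> hit
0 -> fault, evict 4, frames (9 5 3 0)
5 -> hit
0 -> hit
7 -> fault, evict 3, frames (9 5 0 7)
0 -> hit
Hits: 7.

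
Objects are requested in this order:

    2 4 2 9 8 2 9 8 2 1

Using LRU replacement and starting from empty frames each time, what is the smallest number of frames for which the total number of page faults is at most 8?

3

f=1: 10 faults
f=2: 9 faults
f=3: 5 faults
f=4: 5 faults
f=5: 5 faults
Smallest f with faults ≤ 8 is 3.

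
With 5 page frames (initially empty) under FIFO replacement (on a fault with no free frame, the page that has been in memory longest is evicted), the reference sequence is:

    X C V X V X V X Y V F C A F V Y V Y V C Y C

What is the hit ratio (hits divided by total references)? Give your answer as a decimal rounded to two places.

0.73

X → fault, frames (X)
C → fault, frames (X C)
V → fault, frames (X C V)
X → hit
V → hit
X → hit
V → hit
X → hit
Y → fault, frames (X C V Y)
V → hit
F → fault, frames (X C V Y F)
C → hit
A → fault, evict X, frames (C V Y F A)
F → hit
V → hit
Y → hit
V → hit
Y → hit
V → hit
C → hit
Y → hit
C → hit
Hits: 16 of 22 references → 16/22 = 0.7273.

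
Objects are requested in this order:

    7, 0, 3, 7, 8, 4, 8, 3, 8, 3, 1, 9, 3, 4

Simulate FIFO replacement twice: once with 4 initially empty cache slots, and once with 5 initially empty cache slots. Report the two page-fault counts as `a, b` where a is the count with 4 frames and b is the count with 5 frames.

8, 7

4 frames: F F F . F F . . . . F F F . → 8 faults.
5 frames: F F F . F F . . . . F F . . → 7 faults.
7 < 8: adding a frame reduced faults, as is typical.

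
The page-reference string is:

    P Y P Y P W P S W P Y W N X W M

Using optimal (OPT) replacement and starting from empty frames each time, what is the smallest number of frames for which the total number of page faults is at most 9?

f=1: 16 faults
f=2: 9 faults
f=3: 8 faults
f=4: 7 faults
f=5: 7 faults
f=6: 7 faults
f=7: 7 faults
Smallest f with faults ≤ 9 is 2.

2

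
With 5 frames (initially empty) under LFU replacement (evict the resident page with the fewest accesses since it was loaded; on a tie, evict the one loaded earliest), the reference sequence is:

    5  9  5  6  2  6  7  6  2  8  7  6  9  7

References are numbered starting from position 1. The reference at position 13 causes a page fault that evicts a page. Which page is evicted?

pos 1: 5 -> fault, frames (5)
pos 2: 9 -> fault, frames (5 9)
pos 3: 5 -> hit
pos 4: 6 -> fault, frames (5 9 6)
pos 5: 2 -> fault, frames (5 9 6 2)
pos 6: 6 -> hit
pos 7: 7 -> fault, frames (5 9 6 2 7)
pos 8: 6 -> hit
pos 9: 2 -> hit
pos 10: 8 -> fault, evict 9, frames (5 6 2 7 8)
pos 11: 7 -> hit
pos 12: 6 -> hit
pos 13: 9 -> fault, evict 8, frames (5 6 2 7 9)
At position 13, page 8 is evicted.

8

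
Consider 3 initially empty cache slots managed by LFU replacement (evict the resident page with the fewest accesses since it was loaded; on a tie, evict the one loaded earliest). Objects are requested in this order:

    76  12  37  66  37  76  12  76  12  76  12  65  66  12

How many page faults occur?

76 → fault, frames {76}
12 → fault, frames {76,12}
37 → fault, frames {76,12,37}
66 → fault, evict 76, frames {12,37,66}
37 → hit
76 → fault, evict 12, frames {37,66,76}
12 → fault, evict 66, frames {37,76,12}
76 → hit
12 → hit
76 → hit
12 → hit
65 → fault, evict 37, frames {76,12,65}
66 → fault, evict 65, frames {76,12,66}
12 → hit
Page faults: 8.

8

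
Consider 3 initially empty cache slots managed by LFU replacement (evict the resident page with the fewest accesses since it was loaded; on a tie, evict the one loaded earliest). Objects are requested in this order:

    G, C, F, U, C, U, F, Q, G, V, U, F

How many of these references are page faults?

G -> fault, frames (G)
C -> fault, frames (G C)
F -> fault, frames (G C F)
U -> fault, evict G, frames (C F U)
C -> hit
U -> hit
F -> hit
Q -> fault, evict C, frames (F U Q)
G -> fault, evict Q, frames (F U G)
V -> fault, evict G, frames (F U V)
U -> hit
F -> hit
Page faults: 7.

7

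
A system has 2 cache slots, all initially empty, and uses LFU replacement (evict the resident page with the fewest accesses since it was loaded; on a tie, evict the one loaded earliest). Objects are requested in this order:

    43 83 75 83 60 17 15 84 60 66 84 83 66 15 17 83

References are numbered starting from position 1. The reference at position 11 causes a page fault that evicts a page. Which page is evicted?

66

pos 1: 43 -> miss, frames (43)
pos 2: 83 -> miss, frames (43 83)
pos 3: 75 -> miss, evict 43, frames (83 75)
pos 4: 83 -> hit
pos 5: 60 -> miss, evict 75, frames (83 60)
pos 6: 17 -> miss, evict 60, frames (83 17)
pos 7: 15 -> miss, evict 17, frames (83 15)
pos 8: 84 -> miss, evict 15, frames (83 84)
pos 9: 60 -> miss, evict 84, frames (83 60)
pos 10: 66 -> miss, evict 60, frames (83 66)
pos 11: 84 -> miss, evict 66, frames (83 84)
At position 11, page 66 is evicted.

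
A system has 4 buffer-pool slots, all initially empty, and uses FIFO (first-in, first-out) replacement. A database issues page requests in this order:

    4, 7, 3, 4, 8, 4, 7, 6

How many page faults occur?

4 -> miss, frames (4)
7 -> miss, frames (4 7)
3 -> miss, frames (4 7 3)
4 -> hit
8 -> miss, frames (4 7 3 8)
4 -> hit
7 -> hit
6 -> miss, evict 4, frames (7 3 8 6)
Page faults: 5.

5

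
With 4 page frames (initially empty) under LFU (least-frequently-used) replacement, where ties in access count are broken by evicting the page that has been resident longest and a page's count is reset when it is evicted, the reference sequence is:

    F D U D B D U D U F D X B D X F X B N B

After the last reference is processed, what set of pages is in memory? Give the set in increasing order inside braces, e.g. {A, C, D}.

F -> fault, frames (F)
D -> fault, frames (F D)
U -> fault, frames (F D U)
D -> hit
B -> fault, frames (F D U B)
D -> hit
U -> hit
D -> hit
U -> hit
F -> hit
D -> hit
X -> fault, evict B, frames (F D U X)
B -> fault, evict X, frames (F D U B)
D -> hit
X -> fault, evict B, frames (F D U X)
F -> hit
X -> hit
B -> fault, evict X, frames (F D U B)
N -> fault, evict B, frames (F D U N)
B -> fault, evict N, frames (F D U B)

{B, D, F, U}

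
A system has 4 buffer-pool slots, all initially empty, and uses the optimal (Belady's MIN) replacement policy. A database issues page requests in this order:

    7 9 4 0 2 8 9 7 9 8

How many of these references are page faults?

6

7: fault, frames (7)
9: fault, frames (7 9)
4: fault, frames (7 9 4)
0: fault, frames (7 9 4 0)
2: fault, evict 0, frames (7 9 4 2)
8: fault, evict 2, frames (7 9 4 8)
9: hit
7: hit
9: hit
8: hit
Page faults: 6.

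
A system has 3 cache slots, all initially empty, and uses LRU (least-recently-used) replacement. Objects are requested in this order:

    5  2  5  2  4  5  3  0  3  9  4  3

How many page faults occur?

5: miss, frames (5)
2: miss, frames (5 2)
5: hit
2: hit
4: miss, frames (5 2 4)
5: hit
3: miss, evict 2, frames (4 5 3)
0: miss, evict 4, frames (5 3 0)
3: hit
9: miss, evict 5, frames (0 3 9)
4: miss, evict 0, frames (3 9 4)
3: hit
Page faults: 7.

7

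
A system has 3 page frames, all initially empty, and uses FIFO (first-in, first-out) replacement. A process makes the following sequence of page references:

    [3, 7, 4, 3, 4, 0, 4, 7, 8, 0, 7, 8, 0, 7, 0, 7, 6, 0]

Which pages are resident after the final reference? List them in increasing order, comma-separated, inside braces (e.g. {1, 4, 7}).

{0, 6, 7}

3: fault, frames {3}
7: fault, frames {3,7}
4: fault, frames {3,7,4}
3: hit
4: hit
0: fault, evict 3, frames {7,4,0}
4: hit
7: hit
8: fault, evict 7, frames {4,0,8}
0: hit
7: fault, evict 4, frames {0,8,7}
8: hit
0: hit
7: hit
0: hit
7: hit
6: fault, evict 0, frames {8,7,6}
0: fault, evict 8, frames {7,6,0}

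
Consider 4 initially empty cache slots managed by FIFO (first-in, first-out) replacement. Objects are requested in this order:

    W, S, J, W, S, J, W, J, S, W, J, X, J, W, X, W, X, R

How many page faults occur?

5

W: miss, frames (W)
S: miss, frames (W S)
J: miss, frames (W S J)
W: hit
S: hit
J: hit
W: hit
J: hit
S: hit
W: hit
J: hit
X: miss, frames (W S J X)
J: hit
W: hit
X: hit
W: hit
X: hit
R: miss, evict W, frames (S J X R)
Page faults: 5.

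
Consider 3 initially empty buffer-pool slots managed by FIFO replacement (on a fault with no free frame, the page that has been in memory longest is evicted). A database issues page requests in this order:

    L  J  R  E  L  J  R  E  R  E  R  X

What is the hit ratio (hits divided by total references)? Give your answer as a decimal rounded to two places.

L -> miss, frames {L}
J -> miss, frames {L,J}
R -> miss, frames {L,J,R}
E -> miss, evict L, frames {J,R,E}
L -> miss, evict J, frames {R,E,L}
J -> miss, evict R, frames {E,L,J}
R -> miss, evict E, frames {L,J,R}
E -> miss, evict L, frames {J,R,E}
R -> hit
E -> hit
R -> hit
X -> miss, evict J, frames {R,E,X}
Hits: 3 of 12 references → 3/12 = 0.2500.

0.25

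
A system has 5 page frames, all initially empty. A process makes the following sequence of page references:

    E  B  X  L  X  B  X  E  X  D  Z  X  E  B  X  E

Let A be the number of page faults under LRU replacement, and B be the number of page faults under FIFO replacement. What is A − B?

-3

Under LRU: F F F F . . . . . F F . . . . . → 6 faults.
Under FIFO: F F F F . . . . . F F . F F F . → 9 faults.
A − B = 6 − 9 = -3.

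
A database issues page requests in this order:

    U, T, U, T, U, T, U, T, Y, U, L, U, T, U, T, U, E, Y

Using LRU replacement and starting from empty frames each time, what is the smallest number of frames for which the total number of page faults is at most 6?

f=1: 18 faults
f=2: 8 faults
f=3: 7 faults
f=4: 6 faults
f=5: 5 faults
Smallest f with faults ≤ 6 is 4.

4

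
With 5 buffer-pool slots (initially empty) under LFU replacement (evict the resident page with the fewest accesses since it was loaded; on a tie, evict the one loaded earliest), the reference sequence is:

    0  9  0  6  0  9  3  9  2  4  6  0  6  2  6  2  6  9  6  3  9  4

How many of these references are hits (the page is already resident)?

13

0 -> fault, frames {0}
9 -> fault, frames {0,9}
0 -> hit
6 -> fault, frames {0,9,6}
0 -> hit
9 -> hit
3 -> fault, frames {0,9,6,3}
9 -> hit
2 -> fault, frames {0,9,6,3,2}
4 -> fault, evict 6, frames {0,9,3,2,4}
6 -> fault, evict 3, frames {0,9,2,4,6}
0 -> hit
6 -> hit
2 -> hit
6 -> hit
2 -> hit
6 -> hit
9 -> hit
6 -> hit
3 -> fault, evict 4, frames {0,9,2,6,3}
9 -> hit
4 -> fault, evict 3, frames {0,9,2,6,4}
Hits: 13.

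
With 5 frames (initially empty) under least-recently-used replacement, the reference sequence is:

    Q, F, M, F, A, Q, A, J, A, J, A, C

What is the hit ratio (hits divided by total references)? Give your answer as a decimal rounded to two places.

0.50

Q -> fault, frames [Q]
F -> fault, frames [Q, F]
M -> fault, frames [Q, F, M]
F -> hit
A -> fault, frames [Q, M, F, A]
Q -> hit
A -> hit
J -> fault, frames [M, F, Q, A, J]
A -> hit
J -> hit
A -> hit
C -> fault, evict M, frames [F, Q, J, A, C]
Hits: 6 of 12 references → 6/12 = 0.5000.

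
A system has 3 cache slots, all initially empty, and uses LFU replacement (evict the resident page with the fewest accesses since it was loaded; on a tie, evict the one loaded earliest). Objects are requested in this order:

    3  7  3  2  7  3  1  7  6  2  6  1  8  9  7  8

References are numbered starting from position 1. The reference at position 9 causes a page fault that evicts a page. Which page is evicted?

pos 1: 3 -> fault, frames {3}
pos 2: 7 -> fault, frames {3,7}
pos 3: 3 -> hit
pos 4: 2 -> fault, frames {3,7,2}
pos 5: 7 -> hit
pos 6: 3 -> hit
pos 7: 1 -> fault, evict 2, frames {3,7,1}
pos 8: 7 -> hit
pos 9: 6 -> fault, evict 1, frames {3,7,6}
At position 9, page 1 is evicted.

1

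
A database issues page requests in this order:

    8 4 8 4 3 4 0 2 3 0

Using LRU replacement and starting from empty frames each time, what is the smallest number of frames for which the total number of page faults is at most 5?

f=1: 10 faults
f=2: 7 faults
f=3: 6 faults
f=4: 5 faults
f=5: 5 faults
Smallest f with faults ≤ 5 is 4.

4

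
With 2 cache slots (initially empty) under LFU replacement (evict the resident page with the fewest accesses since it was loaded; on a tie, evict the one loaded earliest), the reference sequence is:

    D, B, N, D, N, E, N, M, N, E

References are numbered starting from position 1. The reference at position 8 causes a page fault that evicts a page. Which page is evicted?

E

pos 1: D → miss, frames [D]
pos 2: B → miss, frames [D, B]
pos 3: N → miss, evict D, frames [B, N]
pos 4: D → miss, evict B, frames [N, D]
pos 5: N → hit
pos 6: E → miss, evict D, frames [N, E]
pos 7: N → hit
pos 8: M → miss, evict E, frames [N, M]
At position 8, page E is evicted.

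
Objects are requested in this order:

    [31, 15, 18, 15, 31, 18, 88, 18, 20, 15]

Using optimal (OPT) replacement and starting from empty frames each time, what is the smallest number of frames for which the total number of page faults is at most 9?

2

f=1: 10 faults
f=2: 7 faults
f=3: 5 faults
f=4: 5 faults
f=5: 5 faults
Smallest f with faults ≤ 9 is 2.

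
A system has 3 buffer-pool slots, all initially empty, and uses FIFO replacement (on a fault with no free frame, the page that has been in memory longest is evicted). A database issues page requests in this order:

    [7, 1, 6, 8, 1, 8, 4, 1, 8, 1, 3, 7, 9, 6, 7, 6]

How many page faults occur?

10

7 -> miss, frames {7}
1 -> miss, frames {7,1}
6 -> miss, frames {7,1,6}
8 -> miss, evict 7, frames {1,6,8}
1 -> hit
8 -> hit
4 -> miss, evict 1, frames {6,8,4}
1 -> miss, evict 6, frames {8,4,1}
8 -> hit
1 -> hit
3 -> miss, evict 8, frames {4,1,3}
7 -> miss, evict 4, frames {1,3,7}
9 -> miss, evict 1, frames {3,7,9}
6 -> miss, evict 3, frames {7,9,6}
7 -> hit
6 -> hit
Page faults: 10.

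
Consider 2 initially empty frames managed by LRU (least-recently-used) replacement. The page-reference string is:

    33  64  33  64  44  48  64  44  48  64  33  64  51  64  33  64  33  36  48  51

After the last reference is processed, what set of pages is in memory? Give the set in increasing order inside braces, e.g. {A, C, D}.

{48, 51}

33: fault, frames {33}
64: fault, frames {33,64}
33: hit
64: hit
44: fault, evict 33, frames {64,44}
48: fault, evict 64, frames {44,48}
64: fault, evict 44, frames {48,64}
44: fault, evict 48, frames {64,44}
48: fault, evict 64, frames {44,48}
64: fault, evict 44, frames {48,64}
33: fault, evict 48, frames {64,33}
64: hit
51: fault, evict 33, frames {64,51}
64: hit
33: fault, evict 51, frames {64,33}
64: hit
33: hit
36: fault, evict 64, frames {33,36}
48: fault, evict 33, frames {36,48}
51: fault, evict 36, frames {48,51}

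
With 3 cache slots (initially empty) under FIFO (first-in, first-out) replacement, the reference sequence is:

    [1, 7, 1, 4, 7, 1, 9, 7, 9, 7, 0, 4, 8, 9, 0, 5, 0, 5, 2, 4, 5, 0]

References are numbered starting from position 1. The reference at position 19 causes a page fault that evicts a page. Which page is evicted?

0

pos 1: 1 → fault, frames [1]
pos 2: 7 → fault, frames [1, 7]
pos 3: 1 → hit
pos 4: 4 → fault, frames [1, 7, 4]
pos 5: 7 → hit
pos 6: 1 → hit
pos 7: 9 → fault, evict 1, frames [7, 4, 9]
pos 8: 7 → hit
pos 9: 9 → hit
pos 10: 7 → hit
pos 11: 0 → fault, evict 7, frames [4, 9, 0]
pos 12: 4 → hit
pos 13: 8 → fault, evict 4, frames [9, 0, 8]
pos 14: 9 → hit
pos 15: 0 → hit
pos 16: 5 → fault, evict 9, frames [0, 8, 5]
pos 17: 0 → hit
pos 18: 5 → hit
pos 19: 2 → fault, evict 0, frames [8, 5, 2]
At position 19, page 0 is evicted.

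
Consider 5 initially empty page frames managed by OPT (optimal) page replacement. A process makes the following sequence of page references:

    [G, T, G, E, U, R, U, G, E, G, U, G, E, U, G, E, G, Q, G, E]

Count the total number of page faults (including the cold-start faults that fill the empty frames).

G: fault, frames [G]
T: fault, frames [G, T]
G: hit
E: fault, frames [G, T, E]
U: fault, frames [G, T, E, U]
R: fault, frames [G, T, E, U, R]
U: hit
G: hit
E: hit
G: hit
U: hit
G: hit
E: hit
U: hit
G: hit
E: hit
G: hit
Q: fault, evict R, frames [G, T, E, U, Q]
G: hit
E: hit
Page faults: 6.

6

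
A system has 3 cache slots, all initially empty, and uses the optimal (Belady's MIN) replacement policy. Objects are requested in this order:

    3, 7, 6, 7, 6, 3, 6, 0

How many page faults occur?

3: fault, frames [3]
7: fault, frames [3, 7]
6: fault, frames [3, 7, 6]
7: hit
6: hit
3: hit
6: hit
0: fault, evict 6, frames [3, 7, 0]
Page faults: 4.

4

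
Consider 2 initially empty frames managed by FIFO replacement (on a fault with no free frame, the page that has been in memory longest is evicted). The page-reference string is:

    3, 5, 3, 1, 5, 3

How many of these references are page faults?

3 → fault, frames {3}
5 → fault, frames {3,5}
3 → hit
1 → fault, evict 3, frames {5,1}
5 → hit
3 → fault, evict 5, frames {1,3}
Page faults: 4.

4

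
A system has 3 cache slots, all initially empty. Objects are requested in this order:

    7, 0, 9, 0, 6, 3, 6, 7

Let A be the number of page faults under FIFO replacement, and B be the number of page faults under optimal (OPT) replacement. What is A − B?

Under FIFO: F F F . F F . F → 6 faults.
Under OPT: F F F . F F . . → 5 faults.
A − B = 6 − 5 = 1.

1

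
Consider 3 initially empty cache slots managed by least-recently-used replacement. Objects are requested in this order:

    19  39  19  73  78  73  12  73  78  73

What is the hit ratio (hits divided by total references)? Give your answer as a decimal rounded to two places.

0.50

19 -> fault, frames {19}
39 -> fault, frames {19,39}
19 -> hit
73 -> fault, frames {39,19,73}
78 -> fault, evict 39, frames {19,73,78}
73 -> hit
12 -> fault, evict 19, frames {78,73,12}
73 -> hit
78 -> hit
73 -> hit
Hits: 5 of 10 references → 5/10 = 0.5000.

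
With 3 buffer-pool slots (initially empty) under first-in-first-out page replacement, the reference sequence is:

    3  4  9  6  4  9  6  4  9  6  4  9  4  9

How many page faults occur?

4

3: miss, frames [3]
4: miss, frames [3, 4]
9: miss, frames [3, 4, 9]
6: miss, evict 3, frames [4, 9, 6]
4: hit
9: hit
6: hit
4: hit
9: hit
6: hit
4: hit
9: hit
4: hit
9: hit
Page faults: 4.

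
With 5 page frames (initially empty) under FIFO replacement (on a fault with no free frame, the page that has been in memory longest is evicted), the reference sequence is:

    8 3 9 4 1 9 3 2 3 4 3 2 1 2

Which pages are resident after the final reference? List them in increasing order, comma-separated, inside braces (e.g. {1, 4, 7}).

8: miss, frames (8)
3: miss, frames (8 3)
9: miss, frames (8 3 9)
4: miss, frames (8 3 9 4)
1: miss, frames (8 3 9 4 1)
9: hit
3: hit
2: miss, evict 8, frames (3 9 4 1 2)
3: hit
4: hit
3: hit
2: hit
1: hit
2: hit

{1, 2, 3, 4, 9}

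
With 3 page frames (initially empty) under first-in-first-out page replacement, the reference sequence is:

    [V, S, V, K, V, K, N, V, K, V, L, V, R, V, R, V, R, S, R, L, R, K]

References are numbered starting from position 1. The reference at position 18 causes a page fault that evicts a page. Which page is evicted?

V

pos 1: V: fault, frames {V}
pos 2: S: fault, frames {V,S}
pos 3: V: hit
pos 4: K: fault, frames {V,S,K}
pos 5: V: hit
pos 6: K: hit
pos 7: N: fault, evict V, frames {S,K,N}
pos 8: V: fault, evict S, frames {K,N,V}
pos 9: K: hit
pos 10: V: hit
pos 11: L: fault, evict K, frames {N,V,L}
pos 12: V: hit
pos 13: R: fault, evict N, frames {V,L,R}
pos 14: V: hit
pos 15: R: hit
pos 16: V: hit
pos 17: R: hit
pos 18: S: fault, evict V, frames {L,R,S}
At position 18, page V is evicted.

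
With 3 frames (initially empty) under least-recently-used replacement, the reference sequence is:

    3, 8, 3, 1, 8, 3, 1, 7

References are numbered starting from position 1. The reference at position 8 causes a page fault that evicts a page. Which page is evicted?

8

pos 1: 3 -> miss, frames (3)
pos 2: 8 -> miss, frames (3 8)
pos 3: 3 -> hit
pos 4: 1 -> miss, frames (8 3 1)
pos 5: 8 -> hit
pos 6: 3 -> hit
pos 7: 1 -> hit
pos 8: 7 -> miss, evict 8, frames (3 1 7)
At position 8, page 8 is evicted.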